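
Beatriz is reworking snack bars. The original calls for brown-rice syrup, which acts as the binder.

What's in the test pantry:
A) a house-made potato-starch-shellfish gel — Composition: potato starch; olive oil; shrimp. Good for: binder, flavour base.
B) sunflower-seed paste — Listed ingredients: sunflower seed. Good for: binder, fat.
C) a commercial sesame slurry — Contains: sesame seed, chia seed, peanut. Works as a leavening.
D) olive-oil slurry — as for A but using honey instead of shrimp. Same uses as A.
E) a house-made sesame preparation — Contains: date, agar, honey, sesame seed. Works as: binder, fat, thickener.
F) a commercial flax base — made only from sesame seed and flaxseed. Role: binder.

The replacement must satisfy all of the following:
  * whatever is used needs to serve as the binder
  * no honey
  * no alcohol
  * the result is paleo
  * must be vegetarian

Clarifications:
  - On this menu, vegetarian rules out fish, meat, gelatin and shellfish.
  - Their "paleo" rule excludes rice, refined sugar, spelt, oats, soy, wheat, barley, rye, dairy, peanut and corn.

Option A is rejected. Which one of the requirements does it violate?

vegetarian

usable as a binder: satisfied
vegetarian: has shrimp — fails
paleo: satisfied
alcohol-free: satisfied
honey-free: satisfied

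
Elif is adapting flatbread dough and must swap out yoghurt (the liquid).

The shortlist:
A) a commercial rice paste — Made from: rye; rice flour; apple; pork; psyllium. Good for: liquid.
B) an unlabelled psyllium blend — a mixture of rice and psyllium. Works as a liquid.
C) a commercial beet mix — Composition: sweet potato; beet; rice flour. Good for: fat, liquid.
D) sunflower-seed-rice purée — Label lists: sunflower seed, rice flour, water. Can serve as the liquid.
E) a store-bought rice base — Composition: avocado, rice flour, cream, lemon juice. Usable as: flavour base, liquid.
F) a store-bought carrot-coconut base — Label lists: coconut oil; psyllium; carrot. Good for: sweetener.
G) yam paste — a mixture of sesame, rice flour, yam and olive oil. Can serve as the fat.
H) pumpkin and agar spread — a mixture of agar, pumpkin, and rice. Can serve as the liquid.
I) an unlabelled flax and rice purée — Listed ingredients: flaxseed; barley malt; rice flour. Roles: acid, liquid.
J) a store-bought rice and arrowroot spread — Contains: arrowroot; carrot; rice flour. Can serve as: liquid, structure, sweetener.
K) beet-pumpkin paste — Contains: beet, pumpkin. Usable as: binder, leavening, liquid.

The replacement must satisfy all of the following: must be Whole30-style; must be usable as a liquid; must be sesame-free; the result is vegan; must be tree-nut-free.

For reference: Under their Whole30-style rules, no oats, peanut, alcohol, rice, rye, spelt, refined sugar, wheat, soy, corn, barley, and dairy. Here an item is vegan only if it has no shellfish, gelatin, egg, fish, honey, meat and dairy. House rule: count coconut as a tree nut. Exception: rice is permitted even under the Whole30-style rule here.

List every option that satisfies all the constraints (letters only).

B, C, D, H, J, K

A: has rye, so not Whole30-style; has pork, so not vegan — out
B: rice is permitted under the Whole30-style carve-out; nothing else excluded — valid
C: rice is permitted under the Whole30-style carve-out; nothing else excluded — keep
D: rice is permitted under the Whole30-style carve-out; nothing else excluded — valid
E: has cream, so not Whole30-style; has cream, so not vegan — no
F: not usable as a liquid; has coconut oil, so not tree-nut-free — no
G: not usable as a liquid; has sesame, so not sesame-free — out
H: rice is permitted under the Whole30-style carve-out; nothing else excluded — OK
I: has barley malt, so not Whole30-style — reject
J: rice is permitted under the Whole30-style carve-out; nothing else excluded — OK
K: only beet and pumpkin; none excluded — OK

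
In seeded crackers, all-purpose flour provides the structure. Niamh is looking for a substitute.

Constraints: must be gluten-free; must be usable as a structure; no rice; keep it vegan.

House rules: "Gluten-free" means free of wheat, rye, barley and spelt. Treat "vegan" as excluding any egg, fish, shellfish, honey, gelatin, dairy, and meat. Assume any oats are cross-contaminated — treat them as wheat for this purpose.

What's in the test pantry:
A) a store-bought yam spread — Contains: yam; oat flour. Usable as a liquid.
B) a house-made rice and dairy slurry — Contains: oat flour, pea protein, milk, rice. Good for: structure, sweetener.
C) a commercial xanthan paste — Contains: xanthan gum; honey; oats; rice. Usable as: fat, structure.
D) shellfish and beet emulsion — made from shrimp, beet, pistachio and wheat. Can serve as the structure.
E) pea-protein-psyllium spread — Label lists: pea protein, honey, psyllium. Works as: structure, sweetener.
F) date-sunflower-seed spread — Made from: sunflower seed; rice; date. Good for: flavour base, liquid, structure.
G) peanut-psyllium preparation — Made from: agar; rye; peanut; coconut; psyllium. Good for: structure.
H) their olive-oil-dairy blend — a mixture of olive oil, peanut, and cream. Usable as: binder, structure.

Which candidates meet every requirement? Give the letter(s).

none

A: not usable as a structure; has oat flour, so not gluten-free — out
B: has oat flour, so not gluten-free; has milk, so not vegan (and 1 more) — out
C: has oats, so not gluten-free; has honey, so not vegan (and 1 more) — out
D: has wheat, so not gluten-free; has shrimp, so not vegan — out
E: has honey, so not vegan — out
F: has rice, so not rice-free — no
G: has rye, so not gluten-free — out
H: has cream, so not vegan — reject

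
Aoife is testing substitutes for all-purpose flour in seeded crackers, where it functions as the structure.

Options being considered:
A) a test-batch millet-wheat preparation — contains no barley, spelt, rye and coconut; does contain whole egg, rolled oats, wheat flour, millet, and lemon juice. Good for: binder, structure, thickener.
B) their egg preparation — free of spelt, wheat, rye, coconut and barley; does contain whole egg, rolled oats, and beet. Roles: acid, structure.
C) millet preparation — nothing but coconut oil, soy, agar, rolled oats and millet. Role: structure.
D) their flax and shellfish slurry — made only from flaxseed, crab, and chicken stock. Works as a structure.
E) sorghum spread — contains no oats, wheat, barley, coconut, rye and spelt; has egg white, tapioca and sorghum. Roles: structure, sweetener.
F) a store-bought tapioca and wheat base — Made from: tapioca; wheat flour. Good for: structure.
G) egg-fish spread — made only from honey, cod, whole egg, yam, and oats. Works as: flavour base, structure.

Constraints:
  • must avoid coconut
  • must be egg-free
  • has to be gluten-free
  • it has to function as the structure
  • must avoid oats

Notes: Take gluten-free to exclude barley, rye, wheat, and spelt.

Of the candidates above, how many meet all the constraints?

A: has wheat flour, so not gluten-free; has rolled oats, so not oat-free (and 1 more) — reject
B: has rolled oats, so not oat-free; has whole egg, so not egg-free — reject
C: has rolled oats, so not oat-free; has coconut oil, so not coconut-free — reject
D: all constraints satisfied — keep
E: has egg white, so not egg-free — no
F: has wheat flour, so not gluten-free — out
G: has oats, so not oat-free; has whole egg, so not egg-free — reject

1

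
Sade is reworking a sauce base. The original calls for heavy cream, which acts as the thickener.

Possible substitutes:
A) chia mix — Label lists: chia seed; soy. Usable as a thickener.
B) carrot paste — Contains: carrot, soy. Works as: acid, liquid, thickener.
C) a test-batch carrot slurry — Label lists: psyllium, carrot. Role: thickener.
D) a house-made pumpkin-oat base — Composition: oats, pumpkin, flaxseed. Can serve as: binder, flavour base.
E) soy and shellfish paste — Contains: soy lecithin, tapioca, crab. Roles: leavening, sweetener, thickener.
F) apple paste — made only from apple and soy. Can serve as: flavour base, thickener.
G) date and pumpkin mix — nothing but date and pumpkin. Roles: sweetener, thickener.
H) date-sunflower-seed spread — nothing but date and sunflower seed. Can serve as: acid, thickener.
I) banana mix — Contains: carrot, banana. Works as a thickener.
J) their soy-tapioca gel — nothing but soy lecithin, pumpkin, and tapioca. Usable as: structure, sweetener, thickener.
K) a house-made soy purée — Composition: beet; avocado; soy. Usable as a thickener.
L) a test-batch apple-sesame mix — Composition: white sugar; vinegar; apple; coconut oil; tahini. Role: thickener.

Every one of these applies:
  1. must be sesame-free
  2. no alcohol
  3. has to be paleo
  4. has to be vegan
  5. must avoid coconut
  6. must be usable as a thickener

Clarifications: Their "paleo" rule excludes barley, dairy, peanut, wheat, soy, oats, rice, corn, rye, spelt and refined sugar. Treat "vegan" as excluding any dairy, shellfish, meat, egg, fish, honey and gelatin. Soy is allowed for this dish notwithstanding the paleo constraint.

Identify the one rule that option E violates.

usable as a thickener: satisfied
paleo: satisfied
vegan: has crab — fails
coconut-free: satisfied
sesame-free: satisfied
alcohol-free: satisfied

vegan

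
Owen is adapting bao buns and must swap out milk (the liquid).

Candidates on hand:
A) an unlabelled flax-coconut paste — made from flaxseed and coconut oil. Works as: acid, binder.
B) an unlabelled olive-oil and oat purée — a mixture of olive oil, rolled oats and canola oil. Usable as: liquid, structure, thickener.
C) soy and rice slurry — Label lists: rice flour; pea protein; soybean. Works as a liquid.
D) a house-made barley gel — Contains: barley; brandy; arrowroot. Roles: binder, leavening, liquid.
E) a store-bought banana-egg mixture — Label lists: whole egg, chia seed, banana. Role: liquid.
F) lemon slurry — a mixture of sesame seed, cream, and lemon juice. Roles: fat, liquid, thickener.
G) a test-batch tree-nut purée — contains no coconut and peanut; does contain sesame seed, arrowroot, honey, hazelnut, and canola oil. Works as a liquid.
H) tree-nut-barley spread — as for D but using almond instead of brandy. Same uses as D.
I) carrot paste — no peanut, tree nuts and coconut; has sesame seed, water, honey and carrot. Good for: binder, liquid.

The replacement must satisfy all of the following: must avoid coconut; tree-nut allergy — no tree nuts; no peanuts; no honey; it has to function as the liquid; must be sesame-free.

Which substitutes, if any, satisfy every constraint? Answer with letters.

A: not usable as a liquid; has coconut oil, so not coconut-free — out
B: all constraints satisfied — keep
C: no tree nuts, no peanut — valid
D: only brandy, barley, and arrowroot; none excluded — valid
E: only whole egg, chia seed, and banana; none excluded — valid
F: has sesame seed, so not sesame-free — reject
G: has sesame seed, so not sesame-free; has hazelnut, so not tree-nut-free (and 1 more) — out
H: has almond, so not tree-nut-free — out
I: has sesame seed, so not sesame-free; has honey, so not honey-free — out

B, C, D, E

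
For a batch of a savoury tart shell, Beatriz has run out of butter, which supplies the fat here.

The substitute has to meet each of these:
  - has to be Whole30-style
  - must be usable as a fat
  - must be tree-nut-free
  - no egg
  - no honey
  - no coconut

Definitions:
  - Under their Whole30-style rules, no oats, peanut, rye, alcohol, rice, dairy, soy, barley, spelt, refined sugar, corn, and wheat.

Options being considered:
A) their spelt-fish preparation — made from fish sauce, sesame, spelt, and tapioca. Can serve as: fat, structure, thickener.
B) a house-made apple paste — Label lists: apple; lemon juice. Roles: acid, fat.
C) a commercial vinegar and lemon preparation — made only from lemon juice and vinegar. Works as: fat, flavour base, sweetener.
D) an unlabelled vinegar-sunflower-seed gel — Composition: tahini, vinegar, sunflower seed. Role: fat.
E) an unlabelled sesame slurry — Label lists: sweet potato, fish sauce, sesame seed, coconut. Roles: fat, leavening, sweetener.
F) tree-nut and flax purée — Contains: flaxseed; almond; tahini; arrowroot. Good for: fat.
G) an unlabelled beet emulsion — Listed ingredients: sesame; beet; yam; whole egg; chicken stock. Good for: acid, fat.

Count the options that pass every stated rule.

A: has spelt, so not Whole30-style — out
B: only lemon juice and apple; none excluded — valid
C: only lemon juice and vinegar; none excluded — keep
D: only tahini, vinegar and sunflower seed; none excluded — valid
E: has coconut, so not coconut-free — out
F: has almond, so not tree-nut-free — no
G: has whole egg, so not egg-free — out

3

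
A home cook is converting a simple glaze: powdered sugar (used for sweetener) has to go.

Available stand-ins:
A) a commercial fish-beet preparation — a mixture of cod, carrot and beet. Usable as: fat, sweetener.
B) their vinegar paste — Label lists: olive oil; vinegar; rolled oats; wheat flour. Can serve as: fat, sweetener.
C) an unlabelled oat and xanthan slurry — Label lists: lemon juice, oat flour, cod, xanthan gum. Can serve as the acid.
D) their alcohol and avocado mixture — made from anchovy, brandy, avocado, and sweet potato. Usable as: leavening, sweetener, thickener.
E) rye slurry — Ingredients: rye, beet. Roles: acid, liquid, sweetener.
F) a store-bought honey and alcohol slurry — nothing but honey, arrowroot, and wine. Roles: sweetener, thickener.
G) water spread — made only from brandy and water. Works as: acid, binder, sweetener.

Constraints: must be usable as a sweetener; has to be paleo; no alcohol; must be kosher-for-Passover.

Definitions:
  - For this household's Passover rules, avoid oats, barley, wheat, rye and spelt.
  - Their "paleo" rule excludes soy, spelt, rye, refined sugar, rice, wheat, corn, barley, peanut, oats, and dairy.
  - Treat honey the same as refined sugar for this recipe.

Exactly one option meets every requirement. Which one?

A

A: only cod, carrot and beet; none excluded — keep
B: has rolled oats, so not kosher-for-Passover; has rolled oats, so not paleo — out
C: not usable as a sweetener; has oat flour, so not kosher-for-Passover (and 1 more) — reject
D: has brandy, so not alcohol-free — no
E: has rye, so not kosher-for-Passover; has rye, so not paleo — out
F: has honey, so not paleo; has wine, so not alcohol-free — out
G: has brandy, so not alcohol-free — no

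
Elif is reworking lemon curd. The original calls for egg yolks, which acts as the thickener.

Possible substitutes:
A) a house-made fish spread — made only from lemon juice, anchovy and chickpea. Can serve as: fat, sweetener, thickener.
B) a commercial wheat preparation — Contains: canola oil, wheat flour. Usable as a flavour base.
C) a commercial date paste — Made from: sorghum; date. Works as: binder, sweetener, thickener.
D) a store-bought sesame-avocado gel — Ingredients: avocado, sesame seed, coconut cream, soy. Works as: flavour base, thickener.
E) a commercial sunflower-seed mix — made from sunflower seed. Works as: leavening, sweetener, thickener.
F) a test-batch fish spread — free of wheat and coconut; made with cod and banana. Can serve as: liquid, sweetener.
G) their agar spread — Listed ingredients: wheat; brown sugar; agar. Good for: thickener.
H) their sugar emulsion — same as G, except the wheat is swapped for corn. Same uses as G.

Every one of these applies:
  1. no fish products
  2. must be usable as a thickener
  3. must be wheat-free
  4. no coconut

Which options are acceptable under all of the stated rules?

C, E, H

A: has anchovy, so not fish-free — reject
B: not usable as a thickener; has wheat flour, so not wheat-free — reject
C: only sorghum and date; none excluded — OK
D: has coconut cream, so not coconut-free — reject
E: all constraints satisfied — OK
F: not usable as a thickener; has cod, so not fish-free — reject
G: has wheat, so not wheat-free — out
H: works as a thickener, no fish, no wheat — keep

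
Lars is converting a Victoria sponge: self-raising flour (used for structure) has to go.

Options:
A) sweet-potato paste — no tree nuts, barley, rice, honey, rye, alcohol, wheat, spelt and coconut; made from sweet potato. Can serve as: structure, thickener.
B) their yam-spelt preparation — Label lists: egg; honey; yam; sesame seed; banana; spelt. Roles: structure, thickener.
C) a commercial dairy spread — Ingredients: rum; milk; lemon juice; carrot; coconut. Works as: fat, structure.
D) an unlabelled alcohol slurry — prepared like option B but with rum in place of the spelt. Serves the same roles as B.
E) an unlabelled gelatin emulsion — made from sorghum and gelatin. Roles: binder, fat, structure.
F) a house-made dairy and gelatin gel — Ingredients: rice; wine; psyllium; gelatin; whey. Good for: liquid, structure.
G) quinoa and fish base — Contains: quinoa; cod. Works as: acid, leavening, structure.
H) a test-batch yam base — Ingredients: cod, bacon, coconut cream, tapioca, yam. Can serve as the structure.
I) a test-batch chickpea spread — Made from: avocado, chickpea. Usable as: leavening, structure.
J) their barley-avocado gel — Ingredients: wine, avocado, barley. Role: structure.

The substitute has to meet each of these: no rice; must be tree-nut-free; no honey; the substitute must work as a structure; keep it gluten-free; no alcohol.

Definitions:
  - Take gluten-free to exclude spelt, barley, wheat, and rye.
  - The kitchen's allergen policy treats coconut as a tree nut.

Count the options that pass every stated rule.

4

A: works as a structure, gluten-free, no alcohol — valid
B: has spelt, so not gluten-free; has honey, so not honey-free — reject
C: has rum, so not alcohol-free; has coconut, so not tree-nut-free — reject
D: has rum, so not alcohol-free; has honey, so not honey-free — reject
E: all constraints satisfied — keep
F: has wine, so not alcohol-free; has rice, so not rice-free — out
G: works as a structure, no honey, tree-nut-free — OK
H: has coconut cream, so not tree-nut-free — out
I: every rule checks out — keep
J: has barley, so not gluten-free; has wine, so not alcohol-free — reject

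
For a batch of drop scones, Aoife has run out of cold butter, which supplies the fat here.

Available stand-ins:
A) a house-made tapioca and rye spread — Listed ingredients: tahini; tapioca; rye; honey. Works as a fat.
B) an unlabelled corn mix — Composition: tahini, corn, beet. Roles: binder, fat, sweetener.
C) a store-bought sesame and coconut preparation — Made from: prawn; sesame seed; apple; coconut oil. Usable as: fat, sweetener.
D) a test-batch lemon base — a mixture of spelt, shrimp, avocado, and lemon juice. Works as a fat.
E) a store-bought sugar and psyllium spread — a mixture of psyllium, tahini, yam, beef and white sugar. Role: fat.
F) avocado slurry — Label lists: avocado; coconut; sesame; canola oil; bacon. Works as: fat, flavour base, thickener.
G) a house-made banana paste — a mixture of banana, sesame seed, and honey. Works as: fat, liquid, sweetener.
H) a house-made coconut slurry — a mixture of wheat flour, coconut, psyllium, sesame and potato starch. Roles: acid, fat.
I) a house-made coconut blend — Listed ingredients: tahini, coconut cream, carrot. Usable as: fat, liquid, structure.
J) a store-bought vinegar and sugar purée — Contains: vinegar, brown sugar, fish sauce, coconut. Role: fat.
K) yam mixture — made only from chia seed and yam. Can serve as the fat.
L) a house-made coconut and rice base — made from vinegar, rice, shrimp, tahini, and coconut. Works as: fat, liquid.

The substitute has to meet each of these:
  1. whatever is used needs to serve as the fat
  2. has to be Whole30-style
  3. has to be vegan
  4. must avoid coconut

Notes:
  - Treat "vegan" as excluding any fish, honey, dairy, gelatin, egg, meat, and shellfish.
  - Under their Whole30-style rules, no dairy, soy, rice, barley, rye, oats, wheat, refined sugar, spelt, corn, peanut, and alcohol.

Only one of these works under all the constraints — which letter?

A: has honey, so not vegan; has rye, so not Whole30-style — out
B: has corn, so not Whole30-style — no
C: has prawn, so not vegan; has coconut oil, so not coconut-free — out
D: has shrimp, so not vegan; has spelt, so not Whole30-style — reject
E: has beef, so not vegan; has white sugar, so not Whole30-style — reject
F: has bacon, so not vegan; has coconut, so not coconut-free — no
G: has honey, so not vegan — out
H: has wheat flour, so not Whole30-style; has coconut, so not coconut-free — no
I: has coconut cream, so not coconut-free — out
J: has fish sauce, so not vegan; has brown sugar, so not Whole30-style (and 1 more) — out
K: only yam and chia seed; none excluded — valid
L: has shrimp, so not vegan; has rice, so not Whole30-style (and 1 more) — out

K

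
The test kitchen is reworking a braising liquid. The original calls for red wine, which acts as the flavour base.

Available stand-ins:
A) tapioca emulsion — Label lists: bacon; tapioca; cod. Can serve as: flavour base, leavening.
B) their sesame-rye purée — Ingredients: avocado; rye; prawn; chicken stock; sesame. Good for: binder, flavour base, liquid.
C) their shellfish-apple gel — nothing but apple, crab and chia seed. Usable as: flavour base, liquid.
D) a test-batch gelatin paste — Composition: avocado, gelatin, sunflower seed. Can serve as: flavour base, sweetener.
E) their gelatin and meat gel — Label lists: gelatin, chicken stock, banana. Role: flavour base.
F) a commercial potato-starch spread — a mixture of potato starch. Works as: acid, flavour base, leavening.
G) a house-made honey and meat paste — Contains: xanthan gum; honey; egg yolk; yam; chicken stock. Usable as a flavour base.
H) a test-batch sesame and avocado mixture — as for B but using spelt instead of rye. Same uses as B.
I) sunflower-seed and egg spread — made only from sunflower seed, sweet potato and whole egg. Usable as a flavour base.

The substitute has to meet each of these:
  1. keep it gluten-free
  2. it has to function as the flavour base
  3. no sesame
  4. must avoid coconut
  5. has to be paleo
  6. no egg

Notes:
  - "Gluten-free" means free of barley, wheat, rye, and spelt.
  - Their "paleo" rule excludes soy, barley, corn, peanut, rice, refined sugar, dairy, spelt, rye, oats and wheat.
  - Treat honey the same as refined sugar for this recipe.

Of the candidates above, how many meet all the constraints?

5

A: paleo, no egg — OK
B: has rye, so not gluten-free; has rye, so not paleo (and 1 more) — reject
C: no egg, no coconut — OK
D: works as a flavour base, no sesame, gluten-free — keep
E: all constraints satisfied — keep
F: gluten-free, no sesame — valid
G: has honey, so not paleo; has egg yolk, so not egg-free — reject
H: has spelt, so not gluten-free; has spelt, so not paleo (and 1 more) — reject
I: has whole egg, so not egg-free — no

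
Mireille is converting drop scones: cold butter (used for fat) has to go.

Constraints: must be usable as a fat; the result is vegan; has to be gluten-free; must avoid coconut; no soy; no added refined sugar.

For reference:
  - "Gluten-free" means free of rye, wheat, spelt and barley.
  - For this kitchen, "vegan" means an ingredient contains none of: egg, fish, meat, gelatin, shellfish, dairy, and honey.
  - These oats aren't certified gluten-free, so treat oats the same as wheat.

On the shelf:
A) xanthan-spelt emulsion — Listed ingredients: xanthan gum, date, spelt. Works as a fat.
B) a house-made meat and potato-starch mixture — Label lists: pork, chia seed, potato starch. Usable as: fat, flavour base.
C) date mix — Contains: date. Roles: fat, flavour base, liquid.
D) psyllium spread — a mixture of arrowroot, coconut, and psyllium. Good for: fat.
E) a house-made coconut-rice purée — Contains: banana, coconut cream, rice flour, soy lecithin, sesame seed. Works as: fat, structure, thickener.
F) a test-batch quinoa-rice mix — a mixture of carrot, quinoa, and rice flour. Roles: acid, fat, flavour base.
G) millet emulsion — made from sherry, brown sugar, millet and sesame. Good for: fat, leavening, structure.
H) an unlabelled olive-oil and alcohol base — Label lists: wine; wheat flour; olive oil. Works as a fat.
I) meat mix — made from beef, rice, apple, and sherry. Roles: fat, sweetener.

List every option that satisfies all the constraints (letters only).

C, F

A: has spelt, so not gluten-free — out
B: has pork, so not vegan — out
C: works as a fat, no refined sugar, vegan — keep
D: has coconut, so not coconut-free — out
E: has coconut cream, so not coconut-free; has soy lecithin, so not soy-free — out
F: only rice flour, carrot and quinoa; none excluded — OK
G: has brown sugar, so not no-added-sugar — no
H: has wheat flour, so not gluten-free — no
I: has beef, so not vegan — reject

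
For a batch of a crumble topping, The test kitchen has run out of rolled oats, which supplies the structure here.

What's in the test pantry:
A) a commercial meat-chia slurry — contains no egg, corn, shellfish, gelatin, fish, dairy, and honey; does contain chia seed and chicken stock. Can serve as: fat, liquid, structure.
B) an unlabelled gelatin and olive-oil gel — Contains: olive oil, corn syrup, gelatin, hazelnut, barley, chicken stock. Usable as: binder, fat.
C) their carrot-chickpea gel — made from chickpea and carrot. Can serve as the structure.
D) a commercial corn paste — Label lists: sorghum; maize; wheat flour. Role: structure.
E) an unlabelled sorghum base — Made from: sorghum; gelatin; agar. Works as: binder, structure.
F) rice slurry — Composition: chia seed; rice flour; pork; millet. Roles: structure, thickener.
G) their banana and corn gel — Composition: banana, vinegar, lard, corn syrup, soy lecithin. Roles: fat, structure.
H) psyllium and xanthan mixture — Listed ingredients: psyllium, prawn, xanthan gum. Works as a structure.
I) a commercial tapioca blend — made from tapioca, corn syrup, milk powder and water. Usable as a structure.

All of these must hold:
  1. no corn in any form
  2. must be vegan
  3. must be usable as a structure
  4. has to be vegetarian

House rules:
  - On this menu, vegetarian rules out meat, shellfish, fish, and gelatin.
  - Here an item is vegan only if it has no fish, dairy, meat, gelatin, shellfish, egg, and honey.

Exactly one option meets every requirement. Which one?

A: has chicken stock, so not vegetarian; has chicken stock, so not vegan — out
B: not usable as a structure; has gelatin, so not vegetarian (and 2 more) — no
C: works as a structure, vegetarian, vegan — OK
D: has maize, so not corn-free — no
E: has gelatin, so not vegetarian; has gelatin, so not vegan — out
F: has pork, so not vegetarian; has pork, so not vegan — out
G: has lard, so not vegetarian; has lard, so not vegan (and 1 more) — reject
H: has prawn, so not vegetarian; has prawn, so not vegan — out
I: has milk powder, so not vegan; has corn syrup, so not corn-free — no

C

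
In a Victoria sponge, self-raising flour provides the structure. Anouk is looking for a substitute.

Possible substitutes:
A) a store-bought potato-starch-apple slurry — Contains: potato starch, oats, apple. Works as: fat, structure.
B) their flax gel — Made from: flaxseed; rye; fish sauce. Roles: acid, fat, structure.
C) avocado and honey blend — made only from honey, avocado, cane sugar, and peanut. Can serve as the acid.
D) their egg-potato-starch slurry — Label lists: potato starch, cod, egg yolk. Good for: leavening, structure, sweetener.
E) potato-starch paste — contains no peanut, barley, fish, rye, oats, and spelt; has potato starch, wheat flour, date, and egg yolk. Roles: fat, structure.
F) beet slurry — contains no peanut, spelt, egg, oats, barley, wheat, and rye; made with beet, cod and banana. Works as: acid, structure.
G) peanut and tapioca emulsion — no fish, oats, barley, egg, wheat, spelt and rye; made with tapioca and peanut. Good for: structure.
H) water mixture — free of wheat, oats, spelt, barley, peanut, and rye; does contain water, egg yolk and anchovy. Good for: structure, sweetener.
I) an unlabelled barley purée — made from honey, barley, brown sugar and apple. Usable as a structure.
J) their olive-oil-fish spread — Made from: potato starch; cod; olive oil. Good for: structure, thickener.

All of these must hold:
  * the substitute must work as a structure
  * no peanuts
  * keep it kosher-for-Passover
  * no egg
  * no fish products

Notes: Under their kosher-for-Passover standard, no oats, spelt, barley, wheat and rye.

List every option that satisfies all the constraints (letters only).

A: has oats, so not kosher-for-Passover — reject
B: has rye, so not kosher-for-Passover; has fish sauce, so not fish-free — out
C: not usable as a structure; has peanut, so not peanut-free — reject
D: has cod, so not fish-free; has egg yolk, so not egg-free — no
E: has wheat flour, so not kosher-for-Passover; has egg yolk, so not egg-free — out
F: has cod, so not fish-free — no
G: has peanut, so not peanut-free — reject
H: has anchovy, so not fish-free; has egg yolk, so not egg-free — no
I: has barley, so not kosher-for-Passover — no
J: has cod, so not fish-free — reject

none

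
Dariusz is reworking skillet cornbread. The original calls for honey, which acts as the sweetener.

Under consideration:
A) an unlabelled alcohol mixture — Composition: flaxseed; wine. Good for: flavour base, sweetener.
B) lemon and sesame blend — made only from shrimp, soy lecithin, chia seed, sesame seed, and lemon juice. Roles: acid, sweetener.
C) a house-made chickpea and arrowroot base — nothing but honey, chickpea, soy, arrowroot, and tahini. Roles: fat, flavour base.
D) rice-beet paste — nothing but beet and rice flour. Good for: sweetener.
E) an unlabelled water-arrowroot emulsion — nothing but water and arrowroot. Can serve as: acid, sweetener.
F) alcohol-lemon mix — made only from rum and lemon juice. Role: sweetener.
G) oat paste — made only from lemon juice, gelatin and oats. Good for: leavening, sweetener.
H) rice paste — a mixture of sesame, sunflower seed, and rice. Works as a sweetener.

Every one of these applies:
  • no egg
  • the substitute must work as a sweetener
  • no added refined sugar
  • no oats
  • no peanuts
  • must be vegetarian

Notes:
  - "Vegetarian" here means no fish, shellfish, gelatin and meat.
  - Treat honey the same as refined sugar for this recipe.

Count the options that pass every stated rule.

A: works as a sweetener, no oats, vegetarian — valid
B: has shrimp, so not vegetarian — no
C: not usable as a sweetener; has honey, so not no-added-sugar — no
D: no peanut, no-added-sugar — keep
E: works as a sweetener, vegetarian, no egg — keep
F: no oats, no peanut — OK
G: has gelatin, so not vegetarian; has oats, so not oat-free — out
H: nothing on the exclusion list — valid

5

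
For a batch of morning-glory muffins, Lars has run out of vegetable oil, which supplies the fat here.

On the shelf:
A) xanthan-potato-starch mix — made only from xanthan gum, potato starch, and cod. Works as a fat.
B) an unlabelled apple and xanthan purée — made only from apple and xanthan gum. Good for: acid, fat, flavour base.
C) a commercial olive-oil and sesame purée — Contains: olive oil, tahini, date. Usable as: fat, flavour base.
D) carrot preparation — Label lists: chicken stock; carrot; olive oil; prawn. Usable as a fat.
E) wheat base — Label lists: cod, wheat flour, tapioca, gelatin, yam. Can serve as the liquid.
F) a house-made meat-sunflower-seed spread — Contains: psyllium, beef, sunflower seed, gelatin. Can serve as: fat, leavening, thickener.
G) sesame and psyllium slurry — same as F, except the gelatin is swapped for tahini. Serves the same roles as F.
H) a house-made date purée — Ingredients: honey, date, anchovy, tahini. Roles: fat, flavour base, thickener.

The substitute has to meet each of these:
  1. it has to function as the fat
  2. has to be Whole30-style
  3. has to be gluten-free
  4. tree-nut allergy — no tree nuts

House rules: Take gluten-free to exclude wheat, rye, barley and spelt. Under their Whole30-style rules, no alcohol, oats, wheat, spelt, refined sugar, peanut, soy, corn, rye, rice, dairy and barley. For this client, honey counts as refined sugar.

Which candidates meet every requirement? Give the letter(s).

A, B, C, D, F, G

A: no tree nuts, Whole30-style — keep
B: only apple and xanthan gum; none excluded — keep
C: every rule checks out — valid
D: nothing on the exclusion list — valid
E: not usable as a fat; has wheat flour, so not gluten-free (and 1 more) — reject
F: works as a fat, no tree nuts, Whole30-style — valid
G: beef and tahini etc. — none of it excluded — valid
H: has honey, so not Whole30-style — reject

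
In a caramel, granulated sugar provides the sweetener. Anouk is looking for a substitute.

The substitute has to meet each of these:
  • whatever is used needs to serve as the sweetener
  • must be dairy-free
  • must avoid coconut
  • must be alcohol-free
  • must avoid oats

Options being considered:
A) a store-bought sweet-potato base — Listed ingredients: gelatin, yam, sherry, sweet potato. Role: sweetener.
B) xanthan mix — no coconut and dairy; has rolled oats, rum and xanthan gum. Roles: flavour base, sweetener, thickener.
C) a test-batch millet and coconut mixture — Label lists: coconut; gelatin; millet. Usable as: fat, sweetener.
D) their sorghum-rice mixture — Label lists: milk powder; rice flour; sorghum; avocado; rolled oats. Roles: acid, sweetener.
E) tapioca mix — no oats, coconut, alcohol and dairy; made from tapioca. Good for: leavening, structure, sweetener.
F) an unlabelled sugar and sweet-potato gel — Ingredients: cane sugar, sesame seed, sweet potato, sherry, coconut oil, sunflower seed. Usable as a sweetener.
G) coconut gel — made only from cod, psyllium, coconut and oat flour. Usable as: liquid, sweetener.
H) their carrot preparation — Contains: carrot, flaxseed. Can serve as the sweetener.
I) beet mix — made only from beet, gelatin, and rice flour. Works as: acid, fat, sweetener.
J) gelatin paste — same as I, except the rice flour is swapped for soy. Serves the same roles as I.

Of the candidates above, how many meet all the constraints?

A: has sherry, so not alcohol-free — out
B: has rum, so not alcohol-free; has rolled oats, so not oat-free — out
C: has coconut, so not coconut-free — out
D: has rolled oats, so not oat-free; has milk powder, so not dairy-free — out
E: all constraints satisfied — keep
F: has sherry, so not alcohol-free; has coconut oil, so not coconut-free — out
G: has oat flour, so not oat-free; has coconut, so not coconut-free — out
H: every rule checks out — keep
I: no oats, no coconut — OK
J: only gelatin, soy, and beet; none excluded — keep

4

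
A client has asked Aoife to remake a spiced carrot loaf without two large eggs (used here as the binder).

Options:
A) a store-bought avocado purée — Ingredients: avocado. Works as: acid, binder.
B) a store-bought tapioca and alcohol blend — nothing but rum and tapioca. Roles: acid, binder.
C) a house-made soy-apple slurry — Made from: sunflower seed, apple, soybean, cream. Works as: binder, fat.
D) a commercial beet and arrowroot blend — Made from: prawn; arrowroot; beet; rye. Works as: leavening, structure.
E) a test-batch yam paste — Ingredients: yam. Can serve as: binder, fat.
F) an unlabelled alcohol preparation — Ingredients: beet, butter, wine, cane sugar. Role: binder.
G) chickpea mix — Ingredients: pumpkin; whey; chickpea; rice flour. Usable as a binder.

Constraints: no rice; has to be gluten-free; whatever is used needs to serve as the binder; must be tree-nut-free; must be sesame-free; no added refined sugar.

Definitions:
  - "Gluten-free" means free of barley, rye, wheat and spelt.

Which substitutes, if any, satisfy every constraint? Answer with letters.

A: only avocado; none excluded — OK
B: works as a binder, no refined sugar, gluten-free — keep
C: nothing on the exclusion list — valid
D: not usable as a binder; has rye, so not gluten-free — reject
E: nothing on the exclusion list — keep
F: has cane sugar, so not no-added-sugar — out
G: has rice flour, so not rice-free — reject

A, B, C, E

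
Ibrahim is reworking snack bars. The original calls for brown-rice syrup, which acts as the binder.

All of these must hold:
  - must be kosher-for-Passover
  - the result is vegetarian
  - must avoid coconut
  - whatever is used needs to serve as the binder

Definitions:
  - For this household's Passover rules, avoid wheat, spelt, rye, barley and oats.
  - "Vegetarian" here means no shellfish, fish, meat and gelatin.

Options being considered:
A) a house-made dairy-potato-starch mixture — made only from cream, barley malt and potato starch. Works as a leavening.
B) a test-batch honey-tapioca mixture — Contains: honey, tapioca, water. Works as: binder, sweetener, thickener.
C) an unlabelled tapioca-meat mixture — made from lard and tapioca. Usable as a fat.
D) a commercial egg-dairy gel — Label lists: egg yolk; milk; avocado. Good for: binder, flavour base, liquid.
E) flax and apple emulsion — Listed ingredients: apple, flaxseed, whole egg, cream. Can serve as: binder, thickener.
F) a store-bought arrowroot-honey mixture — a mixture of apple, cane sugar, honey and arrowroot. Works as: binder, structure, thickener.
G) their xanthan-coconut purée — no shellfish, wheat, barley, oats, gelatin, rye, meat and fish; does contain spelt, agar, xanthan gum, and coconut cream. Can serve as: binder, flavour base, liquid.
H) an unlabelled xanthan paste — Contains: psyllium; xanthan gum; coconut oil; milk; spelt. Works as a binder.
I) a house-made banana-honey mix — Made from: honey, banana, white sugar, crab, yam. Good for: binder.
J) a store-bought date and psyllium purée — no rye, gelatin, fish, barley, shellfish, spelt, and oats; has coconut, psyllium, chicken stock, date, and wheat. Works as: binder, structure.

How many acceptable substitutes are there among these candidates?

4

A: not usable as a binder; has barley malt, so not kosher-for-Passover — no
B: nothing on the exclusion list — OK
C: not usable as a binder; has lard, so not vegetarian — reject
D: only milk, egg yolk and avocado; none excluded — valid
E: all constraints satisfied — valid
F: works as a binder, kosher-for-Passover, no coconut — valid
G: has spelt, so not kosher-for-Passover; has coconut cream, so not coconut-free — no
H: has spelt, so not kosher-for-Passover; has coconut oil, so not coconut-free — no
I: has crab, so not vegetarian — out
J: has wheat, so not kosher-for-Passover; has chicken stock, so not vegetarian (and 1 more) — reject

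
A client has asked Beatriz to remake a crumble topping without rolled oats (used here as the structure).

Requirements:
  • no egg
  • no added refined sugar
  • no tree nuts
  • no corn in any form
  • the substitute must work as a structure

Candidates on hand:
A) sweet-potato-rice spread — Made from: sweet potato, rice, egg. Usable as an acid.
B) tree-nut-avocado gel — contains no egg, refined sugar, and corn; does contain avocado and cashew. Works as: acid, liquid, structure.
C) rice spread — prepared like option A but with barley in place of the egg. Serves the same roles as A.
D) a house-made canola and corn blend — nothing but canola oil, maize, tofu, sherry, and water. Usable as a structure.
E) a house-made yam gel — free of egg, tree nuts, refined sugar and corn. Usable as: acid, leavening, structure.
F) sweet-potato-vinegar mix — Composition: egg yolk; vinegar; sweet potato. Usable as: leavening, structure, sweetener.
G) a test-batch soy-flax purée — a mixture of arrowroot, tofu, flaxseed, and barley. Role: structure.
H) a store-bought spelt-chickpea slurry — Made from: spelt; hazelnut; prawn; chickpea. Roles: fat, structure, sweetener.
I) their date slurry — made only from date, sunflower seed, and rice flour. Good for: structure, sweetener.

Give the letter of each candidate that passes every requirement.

E, G, I

A: not usable as a structure; has egg, so not egg-free — no
B: has cashew, so not tree-nut-free — reject
C: not usable as a structure — out
D: has maize, so not corn-free — no
E: no corn, no refined sugar — keep
F: has egg yolk, so not egg-free — out
G: every rule checks out — valid
H: has hazelnut, so not tree-nut-free — no
I: all constraints satisfied — OK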